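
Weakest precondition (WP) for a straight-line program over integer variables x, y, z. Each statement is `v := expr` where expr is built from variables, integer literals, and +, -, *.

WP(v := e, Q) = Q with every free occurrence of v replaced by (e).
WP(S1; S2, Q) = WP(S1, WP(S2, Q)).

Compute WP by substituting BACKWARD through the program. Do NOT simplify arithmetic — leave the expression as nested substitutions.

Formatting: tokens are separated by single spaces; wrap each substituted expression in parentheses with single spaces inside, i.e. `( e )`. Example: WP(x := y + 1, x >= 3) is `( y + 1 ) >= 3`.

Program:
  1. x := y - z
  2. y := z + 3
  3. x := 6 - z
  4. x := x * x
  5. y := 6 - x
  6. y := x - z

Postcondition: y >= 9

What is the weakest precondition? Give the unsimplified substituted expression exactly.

Answer: ( ( ( 6 - z ) * ( 6 - z ) ) - z ) >= 9

Derivation:
post: y >= 9
stmt 6: y := x - z  -- replace 1 occurrence(s) of y with (x - z)
  => ( x - z ) >= 9
stmt 5: y := 6 - x  -- replace 0 occurrence(s) of y with (6 - x)
  => ( x - z ) >= 9
stmt 4: x := x * x  -- replace 1 occurrence(s) of x with (x * x)
  => ( ( x * x ) - z ) >= 9
stmt 3: x := 6 - z  -- replace 2 occurrence(s) of x with (6 - z)
  => ( ( ( 6 - z ) * ( 6 - z ) ) - z ) >= 9
stmt 2: y := z + 3  -- replace 0 occurrence(s) of y with (z + 3)
  => ( ( ( 6 - z ) * ( 6 - z ) ) - z ) >= 9
stmt 1: x := y - z  -- replace 0 occurrence(s) of x with (y - z)
  => ( ( ( 6 - z ) * ( 6 - z ) ) - z ) >= 9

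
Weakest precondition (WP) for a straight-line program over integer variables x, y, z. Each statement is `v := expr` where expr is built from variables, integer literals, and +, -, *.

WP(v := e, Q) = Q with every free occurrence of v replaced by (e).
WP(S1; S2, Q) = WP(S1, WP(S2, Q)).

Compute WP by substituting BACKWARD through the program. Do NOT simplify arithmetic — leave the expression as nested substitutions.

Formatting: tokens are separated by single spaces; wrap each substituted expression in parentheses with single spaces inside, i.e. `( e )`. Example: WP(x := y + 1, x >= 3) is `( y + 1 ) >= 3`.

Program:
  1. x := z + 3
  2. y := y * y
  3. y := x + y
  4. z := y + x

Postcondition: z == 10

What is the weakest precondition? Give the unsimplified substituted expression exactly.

post: z == 10
stmt 4: z := y + x  -- replace 1 occurrence(s) of z with (y + x)
  => ( y + x ) == 10
stmt 3: y := x + y  -- replace 1 occurrence(s) of y with (x + y)
  => ( ( x + y ) + x ) == 10
stmt 2: y := y * y  -- replace 1 occurrence(s) of y with (y * y)
  => ( ( x + ( y * y ) ) + x ) == 10
stmt 1: x := z + 3  -- replace 2 occurrence(s) of x with (z + 3)
  => ( ( ( z + 3 ) + ( y * y ) ) + ( z + 3 ) ) == 10

Answer: ( ( ( z + 3 ) + ( y * y ) ) + ( z + 3 ) ) == 10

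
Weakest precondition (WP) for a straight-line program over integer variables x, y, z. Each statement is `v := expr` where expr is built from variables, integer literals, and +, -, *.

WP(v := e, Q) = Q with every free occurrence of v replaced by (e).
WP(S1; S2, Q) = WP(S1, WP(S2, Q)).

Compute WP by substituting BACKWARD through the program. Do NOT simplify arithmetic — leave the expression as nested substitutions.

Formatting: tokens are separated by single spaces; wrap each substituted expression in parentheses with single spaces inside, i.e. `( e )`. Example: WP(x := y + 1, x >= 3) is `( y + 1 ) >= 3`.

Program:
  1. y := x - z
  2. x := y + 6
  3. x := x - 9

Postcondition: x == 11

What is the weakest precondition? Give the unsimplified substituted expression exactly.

post: x == 11
stmt 3: x := x - 9  -- replace 1 occurrence(s) of x with (x - 9)
  => ( x - 9 ) == 11
stmt 2: x := y + 6  -- replace 1 occurrence(s) of x with (y + 6)
  => ( ( y + 6 ) - 9 ) == 11
stmt 1: y := x - z  -- replace 1 occurrence(s) of y with (x - z)
  => ( ( ( x - z ) + 6 ) - 9 ) == 11

Answer: ( ( ( x - z ) + 6 ) - 9 ) == 11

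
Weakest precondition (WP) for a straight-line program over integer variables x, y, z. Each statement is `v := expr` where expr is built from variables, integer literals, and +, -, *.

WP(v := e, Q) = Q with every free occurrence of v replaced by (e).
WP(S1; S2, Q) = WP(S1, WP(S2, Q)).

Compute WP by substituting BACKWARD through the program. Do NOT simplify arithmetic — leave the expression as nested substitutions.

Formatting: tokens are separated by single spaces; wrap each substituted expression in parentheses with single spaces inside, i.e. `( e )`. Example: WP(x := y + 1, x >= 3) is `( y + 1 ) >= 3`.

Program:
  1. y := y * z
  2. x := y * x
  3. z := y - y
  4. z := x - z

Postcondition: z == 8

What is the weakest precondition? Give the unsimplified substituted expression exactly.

Answer: ( ( ( y * z ) * x ) - ( ( y * z ) - ( y * z ) ) ) == 8

Derivation:
post: z == 8
stmt 4: z := x - z  -- replace 1 occurrence(s) of z with (x - z)
  => ( x - z ) == 8
stmt 3: z := y - y  -- replace 1 occurrence(s) of z with (y - y)
  => ( x - ( y - y ) ) == 8
stmt 2: x := y * x  -- replace 1 occurrence(s) of x with (y * x)
  => ( ( y * x ) - ( y - y ) ) == 8
stmt 1: y := y * z  -- replace 3 occurrence(s) of y with (y * z)
  => ( ( ( y * z ) * x ) - ( ( y * z ) - ( y * z ) ) ) == 8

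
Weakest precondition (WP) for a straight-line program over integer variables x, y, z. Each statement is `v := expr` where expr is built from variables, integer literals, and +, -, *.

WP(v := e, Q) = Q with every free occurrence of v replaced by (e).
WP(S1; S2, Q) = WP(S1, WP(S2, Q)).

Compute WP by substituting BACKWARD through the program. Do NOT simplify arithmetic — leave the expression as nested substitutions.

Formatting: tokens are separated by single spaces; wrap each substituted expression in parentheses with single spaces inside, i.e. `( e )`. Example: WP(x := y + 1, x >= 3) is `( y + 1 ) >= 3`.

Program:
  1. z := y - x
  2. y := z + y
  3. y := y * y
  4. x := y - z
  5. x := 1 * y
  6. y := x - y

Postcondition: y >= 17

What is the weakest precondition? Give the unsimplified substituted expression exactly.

post: y >= 17
stmt 6: y := x - y  -- replace 1 occurrence(s) of y with (x - y)
  => ( x - y ) >= 17
stmt 5: x := 1 * y  -- replace 1 occurrence(s) of x with (1 * y)
  => ( ( 1 * y ) - y ) >= 17
stmt 4: x := y - z  -- replace 0 occurrence(s) of x with (y - z)
  => ( ( 1 * y ) - y ) >= 17
stmt 3: y := y * y  -- replace 2 occurrence(s) of y with (y * y)
  => ( ( 1 * ( y * y ) ) - ( y * y ) ) >= 17
stmt 2: y := z + y  -- replace 4 occurrence(s) of y with (z + y)
  => ( ( 1 * ( ( z + y ) * ( z + y ) ) ) - ( ( z + y ) * ( z + y ) ) ) >= 17
stmt 1: z := y - x  -- replace 4 occurrence(s) of z with (y - x)
  => ( ( 1 * ( ( ( y - x ) + y ) * ( ( y - x ) + y ) ) ) - ( ( ( y - x ) + y ) * ( ( y - x ) + y ) ) ) >= 17

Answer: ( ( 1 * ( ( ( y - x ) + y ) * ( ( y - x ) + y ) ) ) - ( ( ( y - x ) + y ) * ( ( y - x ) + y ) ) ) >= 17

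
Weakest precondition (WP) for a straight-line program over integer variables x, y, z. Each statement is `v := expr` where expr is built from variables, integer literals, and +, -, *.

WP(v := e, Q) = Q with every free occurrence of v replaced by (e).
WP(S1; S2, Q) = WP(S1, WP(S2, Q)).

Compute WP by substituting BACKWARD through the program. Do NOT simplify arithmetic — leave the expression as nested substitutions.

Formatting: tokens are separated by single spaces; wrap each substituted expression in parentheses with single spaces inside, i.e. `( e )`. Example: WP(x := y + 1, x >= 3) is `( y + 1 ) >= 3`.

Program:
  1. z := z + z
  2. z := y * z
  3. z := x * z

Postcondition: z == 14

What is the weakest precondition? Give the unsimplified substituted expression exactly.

Answer: ( x * ( y * ( z + z ) ) ) == 14

Derivation:
post: z == 14
stmt 3: z := x * z  -- replace 1 occurrence(s) of z with (x * z)
  => ( x * z ) == 14
stmt 2: z := y * z  -- replace 1 occurrence(s) of z with (y * z)
  => ( x * ( y * z ) ) == 14
stmt 1: z := z + z  -- replace 1 occurrence(s) of z with (z + z)
  => ( x * ( y * ( z + z ) ) ) == 14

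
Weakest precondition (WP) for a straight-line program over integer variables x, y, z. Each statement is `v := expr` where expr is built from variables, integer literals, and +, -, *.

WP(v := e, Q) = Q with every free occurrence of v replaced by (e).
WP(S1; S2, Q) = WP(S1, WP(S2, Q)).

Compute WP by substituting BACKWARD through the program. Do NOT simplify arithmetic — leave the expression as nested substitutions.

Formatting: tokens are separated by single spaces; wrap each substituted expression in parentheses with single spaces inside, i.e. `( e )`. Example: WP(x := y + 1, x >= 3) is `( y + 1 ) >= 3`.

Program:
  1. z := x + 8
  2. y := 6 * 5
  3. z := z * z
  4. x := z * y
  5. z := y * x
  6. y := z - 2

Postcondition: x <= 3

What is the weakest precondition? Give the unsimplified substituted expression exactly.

Answer: ( ( ( x + 8 ) * ( x + 8 ) ) * ( 6 * 5 ) ) <= 3

Derivation:
post: x <= 3
stmt 6: y := z - 2  -- replace 0 occurrence(s) of y with (z - 2)
  => x <= 3
stmt 5: z := y * x  -- replace 0 occurrence(s) of z with (y * x)
  => x <= 3
stmt 4: x := z * y  -- replace 1 occurrence(s) of x with (z * y)
  => ( z * y ) <= 3
stmt 3: z := z * z  -- replace 1 occurrence(s) of z with (z * z)
  => ( ( z * z ) * y ) <= 3
stmt 2: y := 6 * 5  -- replace 1 occurrence(s) of y with (6 * 5)
  => ( ( z * z ) * ( 6 * 5 ) ) <= 3
stmt 1: z := x + 8  -- replace 2 occurrence(s) of z with (x + 8)
  => ( ( ( x + 8 ) * ( x + 8 ) ) * ( 6 * 5 ) ) <= 3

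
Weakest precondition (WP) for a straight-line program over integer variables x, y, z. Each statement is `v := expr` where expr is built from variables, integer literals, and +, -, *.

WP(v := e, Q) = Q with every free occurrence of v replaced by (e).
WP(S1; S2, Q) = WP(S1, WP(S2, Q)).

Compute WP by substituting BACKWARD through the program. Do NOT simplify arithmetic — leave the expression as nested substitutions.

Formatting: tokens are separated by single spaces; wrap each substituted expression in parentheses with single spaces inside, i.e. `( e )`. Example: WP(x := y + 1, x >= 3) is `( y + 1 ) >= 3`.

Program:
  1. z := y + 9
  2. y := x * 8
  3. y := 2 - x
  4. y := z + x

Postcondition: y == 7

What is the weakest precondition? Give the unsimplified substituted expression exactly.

post: y == 7
stmt 4: y := z + x  -- replace 1 occurrence(s) of y with (z + x)
  => ( z + x ) == 7
stmt 3: y := 2 - x  -- replace 0 occurrence(s) of y with (2 - x)
  => ( z + x ) == 7
stmt 2: y := x * 8  -- replace 0 occurrence(s) of y with (x * 8)
  => ( z + x ) == 7
stmt 1: z := y + 9  -- replace 1 occurrence(s) of z with (y + 9)
  => ( ( y + 9 ) + x ) == 7

Answer: ( ( y + 9 ) + x ) == 7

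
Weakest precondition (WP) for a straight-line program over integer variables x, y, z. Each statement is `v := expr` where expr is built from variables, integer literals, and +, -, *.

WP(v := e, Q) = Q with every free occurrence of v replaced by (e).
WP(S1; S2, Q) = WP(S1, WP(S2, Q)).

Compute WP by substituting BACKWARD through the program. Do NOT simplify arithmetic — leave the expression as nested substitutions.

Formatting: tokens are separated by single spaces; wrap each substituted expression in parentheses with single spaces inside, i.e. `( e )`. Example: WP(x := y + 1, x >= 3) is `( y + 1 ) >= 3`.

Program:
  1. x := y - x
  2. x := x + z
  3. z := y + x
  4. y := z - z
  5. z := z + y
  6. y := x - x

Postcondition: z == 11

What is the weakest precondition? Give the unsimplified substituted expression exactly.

Answer: ( ( y + ( ( y - x ) + z ) ) + ( ( y + ( ( y - x ) + z ) ) - ( y + ( ( y - x ) + z ) ) ) ) == 11

Derivation:
post: z == 11
stmt 6: y := x - x  -- replace 0 occurrence(s) of y with (x - x)
  => z == 11
stmt 5: z := z + y  -- replace 1 occurrence(s) of z with (z + y)
  => ( z + y ) == 11
stmt 4: y := z - z  -- replace 1 occurrence(s) of y with (z - z)
  => ( z + ( z - z ) ) == 11
stmt 3: z := y + x  -- replace 3 occurrence(s) of z with (y + x)
  => ( ( y + x ) + ( ( y + x ) - ( y + x ) ) ) == 11
stmt 2: x := x + z  -- replace 3 occurrence(s) of x with (x + z)
  => ( ( y + ( x + z ) ) + ( ( y + ( x + z ) ) - ( y + ( x + z ) ) ) ) == 11
stmt 1: x := y - x  -- replace 3 occurrence(s) of x with (y - x)
  => ( ( y + ( ( y - x ) + z ) ) + ( ( y + ( ( y - x ) + z ) ) - ( y + ( ( y - x ) + z ) ) ) ) == 11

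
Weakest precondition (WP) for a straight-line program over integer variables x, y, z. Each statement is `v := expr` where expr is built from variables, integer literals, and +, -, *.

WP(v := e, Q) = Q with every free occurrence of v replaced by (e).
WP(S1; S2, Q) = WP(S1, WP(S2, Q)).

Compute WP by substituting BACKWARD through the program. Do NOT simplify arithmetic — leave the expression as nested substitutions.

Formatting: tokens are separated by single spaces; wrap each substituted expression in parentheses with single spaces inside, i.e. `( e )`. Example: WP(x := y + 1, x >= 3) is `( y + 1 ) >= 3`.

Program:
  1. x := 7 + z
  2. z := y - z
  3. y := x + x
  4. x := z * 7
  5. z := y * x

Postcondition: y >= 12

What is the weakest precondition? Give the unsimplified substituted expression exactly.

post: y >= 12
stmt 5: z := y * x  -- replace 0 occurrence(s) of z with (y * x)
  => y >= 12
stmt 4: x := z * 7  -- replace 0 occurrence(s) of x with (z * 7)
  => y >= 12
stmt 3: y := x + x  -- replace 1 occurrence(s) of y with (x + x)
  => ( x + x ) >= 12
stmt 2: z := y - z  -- replace 0 occurrence(s) of z with (y - z)
  => ( x + x ) >= 12
stmt 1: x := 7 + z  -- replace 2 occurrence(s) of x with (7 + z)
  => ( ( 7 + z ) + ( 7 + z ) ) >= 12

Answer: ( ( 7 + z ) + ( 7 + z ) ) >= 12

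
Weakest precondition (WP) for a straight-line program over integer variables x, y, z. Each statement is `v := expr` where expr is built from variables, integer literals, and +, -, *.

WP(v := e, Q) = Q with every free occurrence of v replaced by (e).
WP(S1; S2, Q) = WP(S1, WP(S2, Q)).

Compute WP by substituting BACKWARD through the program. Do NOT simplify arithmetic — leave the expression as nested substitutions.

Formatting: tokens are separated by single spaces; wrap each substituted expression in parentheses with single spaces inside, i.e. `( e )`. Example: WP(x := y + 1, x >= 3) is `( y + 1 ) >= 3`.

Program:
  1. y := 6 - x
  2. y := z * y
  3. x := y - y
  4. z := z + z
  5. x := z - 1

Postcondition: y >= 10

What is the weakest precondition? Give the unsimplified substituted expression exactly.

post: y >= 10
stmt 5: x := z - 1  -- replace 0 occurrence(s) of x with (z - 1)
  => y >= 10
stmt 4: z := z + z  -- replace 0 occurrence(s) of z with (z + z)
  => y >= 10
stmt 3: x := y - y  -- replace 0 occurrence(s) of x with (y - y)
  => y >= 10
stmt 2: y := z * y  -- replace 1 occurrence(s) of y with (z * y)
  => ( z * y ) >= 10
stmt 1: y := 6 - x  -- replace 1 occurrence(s) of y with (6 - x)
  => ( z * ( 6 - x ) ) >= 10

Answer: ( z * ( 6 - x ) ) >= 10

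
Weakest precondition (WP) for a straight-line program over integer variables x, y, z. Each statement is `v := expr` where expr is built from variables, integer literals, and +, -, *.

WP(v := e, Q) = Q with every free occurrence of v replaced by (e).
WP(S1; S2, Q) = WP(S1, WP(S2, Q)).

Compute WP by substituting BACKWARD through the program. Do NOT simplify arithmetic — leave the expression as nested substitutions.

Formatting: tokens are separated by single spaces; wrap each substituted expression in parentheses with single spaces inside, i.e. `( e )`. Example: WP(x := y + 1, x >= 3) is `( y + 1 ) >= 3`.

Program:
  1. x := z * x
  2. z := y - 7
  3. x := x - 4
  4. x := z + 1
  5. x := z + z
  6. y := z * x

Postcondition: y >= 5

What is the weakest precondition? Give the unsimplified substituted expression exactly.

Answer: ( ( y - 7 ) * ( ( y - 7 ) + ( y - 7 ) ) ) >= 5

Derivation:
post: y >= 5
stmt 6: y := z * x  -- replace 1 occurrence(s) of y with (z * x)
  => ( z * x ) >= 5
stmt 5: x := z + z  -- replace 1 occurrence(s) of x with (z + z)
  => ( z * ( z + z ) ) >= 5
stmt 4: x := z + 1  -- replace 0 occurrence(s) of x with (z + 1)
  => ( z * ( z + z ) ) >= 5
stmt 3: x := x - 4  -- replace 0 occurrence(s) of x with (x - 4)
  => ( z * ( z + z ) ) >= 5
stmt 2: z := y - 7  -- replace 3 occurrence(s) of z with (y - 7)
  => ( ( y - 7 ) * ( ( y - 7 ) + ( y - 7 ) ) ) >= 5
stmt 1: x := z * x  -- replace 0 occurrence(s) of x with (z * x)
  => ( ( y - 7 ) * ( ( y - 7 ) + ( y - 7 ) ) ) >= 5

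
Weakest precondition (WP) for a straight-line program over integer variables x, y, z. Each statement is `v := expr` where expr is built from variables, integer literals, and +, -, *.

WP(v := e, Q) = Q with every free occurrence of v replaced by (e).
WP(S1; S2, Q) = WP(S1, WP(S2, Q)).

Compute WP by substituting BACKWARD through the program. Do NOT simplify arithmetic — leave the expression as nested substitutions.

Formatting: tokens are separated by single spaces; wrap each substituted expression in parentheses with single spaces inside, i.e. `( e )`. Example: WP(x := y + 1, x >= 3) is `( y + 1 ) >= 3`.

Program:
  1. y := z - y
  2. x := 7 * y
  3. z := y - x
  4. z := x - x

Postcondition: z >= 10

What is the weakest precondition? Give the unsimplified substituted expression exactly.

Answer: ( ( 7 * ( z - y ) ) - ( 7 * ( z - y ) ) ) >= 10

Derivation:
post: z >= 10
stmt 4: z := x - x  -- replace 1 occurrence(s) of z with (x - x)
  => ( x - x ) >= 10
stmt 3: z := y - x  -- replace 0 occurrence(s) of z with (y - x)
  => ( x - x ) >= 10
stmt 2: x := 7 * y  -- replace 2 occurrence(s) of x with (7 * y)
  => ( ( 7 * y ) - ( 7 * y ) ) >= 10
stmt 1: y := z - y  -- replace 2 occurrence(s) of y with (z - y)
  => ( ( 7 * ( z - y ) ) - ( 7 * ( z - y ) ) ) >= 10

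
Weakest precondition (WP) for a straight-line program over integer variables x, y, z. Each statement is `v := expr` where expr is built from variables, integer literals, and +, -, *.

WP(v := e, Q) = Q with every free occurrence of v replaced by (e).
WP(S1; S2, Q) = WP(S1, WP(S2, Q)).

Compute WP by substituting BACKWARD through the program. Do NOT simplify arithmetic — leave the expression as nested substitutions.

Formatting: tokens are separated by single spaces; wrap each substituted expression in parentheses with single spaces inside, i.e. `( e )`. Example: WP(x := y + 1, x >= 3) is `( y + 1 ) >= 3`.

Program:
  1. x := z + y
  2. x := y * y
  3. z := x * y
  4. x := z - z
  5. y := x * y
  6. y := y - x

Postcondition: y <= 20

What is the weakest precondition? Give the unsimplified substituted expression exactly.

post: y <= 20
stmt 6: y := y - x  -- replace 1 occurrence(s) of y with (y - x)
  => ( y - x ) <= 20
stmt 5: y := x * y  -- replace 1 occurrence(s) of y with (x * y)
  => ( ( x * y ) - x ) <= 20
stmt 4: x := z - z  -- replace 2 occurrence(s) of x with (z - z)
  => ( ( ( z - z ) * y ) - ( z - z ) ) <= 20
stmt 3: z := x * y  -- replace 4 occurrence(s) of z with (x * y)
  => ( ( ( ( x * y ) - ( x * y ) ) * y ) - ( ( x * y ) - ( x * y ) ) ) <= 20
stmt 2: x := y * y  -- replace 4 occurrence(s) of x with (y * y)
  => ( ( ( ( ( y * y ) * y ) - ( ( y * y ) * y ) ) * y ) - ( ( ( y * y ) * y ) - ( ( y * y ) * y ) ) ) <= 20
stmt 1: x := z + y  -- replace 0 occurrence(s) of x with (z + y)
  => ( ( ( ( ( y * y ) * y ) - ( ( y * y ) * y ) ) * y ) - ( ( ( y * y ) * y ) - ( ( y * y ) * y ) ) ) <= 20

Answer: ( ( ( ( ( y * y ) * y ) - ( ( y * y ) * y ) ) * y ) - ( ( ( y * y ) * y ) - ( ( y * y ) * y ) ) ) <= 20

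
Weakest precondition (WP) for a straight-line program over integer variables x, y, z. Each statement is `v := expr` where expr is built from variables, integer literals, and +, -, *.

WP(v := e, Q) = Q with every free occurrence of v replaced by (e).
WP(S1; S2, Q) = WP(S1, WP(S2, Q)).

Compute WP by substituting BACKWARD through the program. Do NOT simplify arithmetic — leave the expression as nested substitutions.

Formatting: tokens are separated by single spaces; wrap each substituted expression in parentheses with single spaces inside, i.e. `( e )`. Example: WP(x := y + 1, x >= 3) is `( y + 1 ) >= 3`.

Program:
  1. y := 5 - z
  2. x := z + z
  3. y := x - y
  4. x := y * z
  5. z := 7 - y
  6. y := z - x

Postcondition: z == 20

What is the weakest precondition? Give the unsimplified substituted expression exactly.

Answer: ( 7 - ( ( z + z ) - ( 5 - z ) ) ) == 20

Derivation:
post: z == 20
stmt 6: y := z - x  -- replace 0 occurrence(s) of y with (z - x)
  => z == 20
stmt 5: z := 7 - y  -- replace 1 occurrence(s) of z with (7 - y)
  => ( 7 - y ) == 20
stmt 4: x := y * z  -- replace 0 occurrence(s) of x with (y * z)
  => ( 7 - y ) == 20
stmt 3: y := x - y  -- replace 1 occurrence(s) of y with (x - y)
  => ( 7 - ( x - y ) ) == 20
stmt 2: x := z + z  -- replace 1 occurrence(s) of x with (z + z)
  => ( 7 - ( ( z + z ) - y ) ) == 20
stmt 1: y := 5 - z  -- replace 1 occurrence(s) of y with (5 - z)
  => ( 7 - ( ( z + z ) - ( 5 - z ) ) ) == 20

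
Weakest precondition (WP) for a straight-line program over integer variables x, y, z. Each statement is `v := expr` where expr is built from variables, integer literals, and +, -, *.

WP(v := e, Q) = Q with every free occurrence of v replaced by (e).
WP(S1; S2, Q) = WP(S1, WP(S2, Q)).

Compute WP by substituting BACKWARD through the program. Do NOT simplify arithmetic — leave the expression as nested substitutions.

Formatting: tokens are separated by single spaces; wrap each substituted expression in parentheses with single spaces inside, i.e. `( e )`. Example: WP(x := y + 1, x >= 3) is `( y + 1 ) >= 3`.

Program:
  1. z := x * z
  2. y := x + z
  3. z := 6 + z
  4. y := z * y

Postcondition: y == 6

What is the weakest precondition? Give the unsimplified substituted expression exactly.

Answer: ( ( 6 + ( x * z ) ) * ( x + ( x * z ) ) ) == 6

Derivation:
post: y == 6
stmt 4: y := z * y  -- replace 1 occurrence(s) of y with (z * y)
  => ( z * y ) == 6
stmt 3: z := 6 + z  -- replace 1 occurrence(s) of z with (6 + z)
  => ( ( 6 + z ) * y ) == 6
stmt 2: y := x + z  -- replace 1 occurrence(s) of y with (x + z)
  => ( ( 6 + z ) * ( x + z ) ) == 6
stmt 1: z := x * z  -- replace 2 occurrence(s) of z with (x * z)
  => ( ( 6 + ( x * z ) ) * ( x + ( x * z ) ) ) == 6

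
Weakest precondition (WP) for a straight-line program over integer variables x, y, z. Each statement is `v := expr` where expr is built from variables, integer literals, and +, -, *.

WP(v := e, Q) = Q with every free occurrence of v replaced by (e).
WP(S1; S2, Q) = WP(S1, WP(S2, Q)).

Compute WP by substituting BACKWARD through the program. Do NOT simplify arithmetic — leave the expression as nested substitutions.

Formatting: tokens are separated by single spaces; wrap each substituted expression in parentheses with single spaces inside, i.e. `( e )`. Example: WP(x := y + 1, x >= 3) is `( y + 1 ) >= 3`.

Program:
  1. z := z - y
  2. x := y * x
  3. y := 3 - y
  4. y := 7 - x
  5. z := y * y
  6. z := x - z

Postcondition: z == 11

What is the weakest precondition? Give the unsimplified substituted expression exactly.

Answer: ( ( y * x ) - ( ( 7 - ( y * x ) ) * ( 7 - ( y * x ) ) ) ) == 11

Derivation:
post: z == 11
stmt 6: z := x - z  -- replace 1 occurrence(s) of z with (x - z)
  => ( x - z ) == 11
stmt 5: z := y * y  -- replace 1 occurrence(s) of z with (y * y)
  => ( x - ( y * y ) ) == 11
stmt 4: y := 7 - x  -- replace 2 occurrence(s) of y with (7 - x)
  => ( x - ( ( 7 - x ) * ( 7 - x ) ) ) == 11
stmt 3: y := 3 - y  -- replace 0 occurrence(s) of y with (3 - y)
  => ( x - ( ( 7 - x ) * ( 7 - x ) ) ) == 11
stmt 2: x := y * x  -- replace 3 occurrence(s) of x with (y * x)
  => ( ( y * x ) - ( ( 7 - ( y * x ) ) * ( 7 - ( y * x ) ) ) ) == 11
stmt 1: z := z - y  -- replace 0 occurrence(s) of z with (z - y)
  => ( ( y * x ) - ( ( 7 - ( y * x ) ) * ( 7 - ( y * x ) ) ) ) == 11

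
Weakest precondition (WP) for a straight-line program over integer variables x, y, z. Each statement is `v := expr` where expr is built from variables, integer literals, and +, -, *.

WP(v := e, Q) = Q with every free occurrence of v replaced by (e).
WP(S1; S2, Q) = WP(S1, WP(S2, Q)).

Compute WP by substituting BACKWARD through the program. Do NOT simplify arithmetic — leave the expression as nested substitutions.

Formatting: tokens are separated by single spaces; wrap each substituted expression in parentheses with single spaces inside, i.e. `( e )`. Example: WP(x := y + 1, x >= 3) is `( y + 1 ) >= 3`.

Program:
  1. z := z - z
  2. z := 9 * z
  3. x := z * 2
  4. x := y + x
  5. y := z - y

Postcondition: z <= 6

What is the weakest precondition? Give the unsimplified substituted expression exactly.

Answer: ( 9 * ( z - z ) ) <= 6

Derivation:
post: z <= 6
stmt 5: y := z - y  -- replace 0 occurrence(s) of y with (z - y)
  => z <= 6
stmt 4: x := y + x  -- replace 0 occurrence(s) of x with (y + x)
  => z <= 6
stmt 3: x := z * 2  -- replace 0 occurrence(s) of x with (z * 2)
  => z <= 6
stmt 2: z := 9 * z  -- replace 1 occurrence(s) of z with (9 * z)
  => ( 9 * z ) <= 6
stmt 1: z := z - z  -- replace 1 occurrence(s) of z with (z - z)
  => ( 9 * ( z - z ) ) <= 6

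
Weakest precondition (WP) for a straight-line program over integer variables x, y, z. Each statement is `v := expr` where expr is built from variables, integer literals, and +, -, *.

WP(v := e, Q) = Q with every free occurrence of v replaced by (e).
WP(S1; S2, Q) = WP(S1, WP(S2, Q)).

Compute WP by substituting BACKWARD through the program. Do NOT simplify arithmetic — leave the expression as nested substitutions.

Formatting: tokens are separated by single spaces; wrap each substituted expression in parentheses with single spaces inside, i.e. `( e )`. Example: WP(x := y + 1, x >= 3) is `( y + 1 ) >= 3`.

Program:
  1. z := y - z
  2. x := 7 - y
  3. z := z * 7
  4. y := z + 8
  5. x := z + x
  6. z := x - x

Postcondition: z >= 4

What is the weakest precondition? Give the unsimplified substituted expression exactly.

post: z >= 4
stmt 6: z := x - x  -- replace 1 occurrence(s) of z with (x - x)
  => ( x - x ) >= 4
stmt 5: x := z + x  -- replace 2 occurrence(s) of x with (z + x)
  => ( ( z + x ) - ( z + x ) ) >= 4
stmt 4: y := z + 8  -- replace 0 occurrence(s) of y with (z + 8)
  => ( ( z + x ) - ( z + x ) ) >= 4
stmt 3: z := z * 7  -- replace 2 occurrence(s) of z with (z * 7)
  => ( ( ( z * 7 ) + x ) - ( ( z * 7 ) + x ) ) >= 4
stmt 2: x := 7 - y  -- replace 2 occurrence(s) of x with (7 - y)
  => ( ( ( z * 7 ) + ( 7 - y ) ) - ( ( z * 7 ) + ( 7 - y ) ) ) >= 4
stmt 1: z := y - z  -- replace 2 occurrence(s) of z with (y - z)
  => ( ( ( ( y - z ) * 7 ) + ( 7 - y ) ) - ( ( ( y - z ) * 7 ) + ( 7 - y ) ) ) >= 4

Answer: ( ( ( ( y - z ) * 7 ) + ( 7 - y ) ) - ( ( ( y - z ) * 7 ) + ( 7 - y ) ) ) >= 4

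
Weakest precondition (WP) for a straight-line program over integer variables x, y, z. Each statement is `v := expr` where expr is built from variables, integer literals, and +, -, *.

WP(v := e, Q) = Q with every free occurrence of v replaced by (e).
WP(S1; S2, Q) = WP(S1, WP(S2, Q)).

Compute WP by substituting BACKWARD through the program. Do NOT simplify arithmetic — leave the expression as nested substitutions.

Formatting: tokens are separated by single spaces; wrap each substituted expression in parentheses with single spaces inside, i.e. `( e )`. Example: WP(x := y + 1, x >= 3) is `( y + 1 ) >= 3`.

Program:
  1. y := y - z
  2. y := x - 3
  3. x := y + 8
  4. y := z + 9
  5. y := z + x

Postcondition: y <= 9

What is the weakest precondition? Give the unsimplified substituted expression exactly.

Answer: ( z + ( ( x - 3 ) + 8 ) ) <= 9

Derivation:
post: y <= 9
stmt 5: y := z + x  -- replace 1 occurrence(s) of y with (z + x)
  => ( z + x ) <= 9
stmt 4: y := z + 9  -- replace 0 occurrence(s) of y with (z + 9)
  => ( z + x ) <= 9
stmt 3: x := y + 8  -- replace 1 occurrence(s) of x with (y + 8)
  => ( z + ( y + 8 ) ) <= 9
stmt 2: y := x - 3  -- replace 1 occurrence(s) of y with (x - 3)
  => ( z + ( ( x - 3 ) + 8 ) ) <= 9
stmt 1: y := y - z  -- replace 0 occurrence(s) of y with (y - z)
  => ( z + ( ( x - 3 ) + 8 ) ) <= 9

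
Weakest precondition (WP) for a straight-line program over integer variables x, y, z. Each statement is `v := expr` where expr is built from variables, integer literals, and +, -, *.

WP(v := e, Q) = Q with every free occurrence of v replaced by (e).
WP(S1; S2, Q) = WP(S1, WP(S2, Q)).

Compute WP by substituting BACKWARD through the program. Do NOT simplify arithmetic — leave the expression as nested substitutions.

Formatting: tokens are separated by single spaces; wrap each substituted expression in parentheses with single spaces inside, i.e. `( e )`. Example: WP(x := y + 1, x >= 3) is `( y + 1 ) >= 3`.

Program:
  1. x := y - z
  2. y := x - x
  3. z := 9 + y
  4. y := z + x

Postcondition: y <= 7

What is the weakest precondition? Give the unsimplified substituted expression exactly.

Answer: ( ( 9 + ( ( y - z ) - ( y - z ) ) ) + ( y - z ) ) <= 7

Derivation:
post: y <= 7
stmt 4: y := z + x  -- replace 1 occurrence(s) of y with (z + x)
  => ( z + x ) <= 7
stmt 3: z := 9 + y  -- replace 1 occurrence(s) of z with (9 + y)
  => ( ( 9 + y ) + x ) <= 7
stmt 2: y := x - x  -- replace 1 occurrence(s) of y with (x - x)
  => ( ( 9 + ( x - x ) ) + x ) <= 7
stmt 1: x := y - z  -- replace 3 occurrence(s) of x with (y - z)
  => ( ( 9 + ( ( y - z ) - ( y - z ) ) ) + ( y - z ) ) <= 7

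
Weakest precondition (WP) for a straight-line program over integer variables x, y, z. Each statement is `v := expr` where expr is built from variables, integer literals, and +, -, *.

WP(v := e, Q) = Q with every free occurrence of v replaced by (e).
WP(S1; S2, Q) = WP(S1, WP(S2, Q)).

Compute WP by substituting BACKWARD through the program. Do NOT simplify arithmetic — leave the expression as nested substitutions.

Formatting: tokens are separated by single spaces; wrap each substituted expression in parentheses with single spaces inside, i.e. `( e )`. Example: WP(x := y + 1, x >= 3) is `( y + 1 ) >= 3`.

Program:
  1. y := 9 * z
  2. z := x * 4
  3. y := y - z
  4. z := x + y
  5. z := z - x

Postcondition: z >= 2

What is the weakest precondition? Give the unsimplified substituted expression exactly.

Answer: ( ( x + ( ( 9 * z ) - ( x * 4 ) ) ) - x ) >= 2

Derivation:
post: z >= 2
stmt 5: z := z - x  -- replace 1 occurrence(s) of z with (z - x)
  => ( z - x ) >= 2
stmt 4: z := x + y  -- replace 1 occurrence(s) of z with (x + y)
  => ( ( x + y ) - x ) >= 2
stmt 3: y := y - z  -- replace 1 occurrence(s) of y with (y - z)
  => ( ( x + ( y - z ) ) - x ) >= 2
stmt 2: z := x * 4  -- replace 1 occurrence(s) of z with (x * 4)
  => ( ( x + ( y - ( x * 4 ) ) ) - x ) >= 2
stmt 1: y := 9 * z  -- replace 1 occurrence(s) of y with (9 * z)
  => ( ( x + ( ( 9 * z ) - ( x * 4 ) ) ) - x ) >= 2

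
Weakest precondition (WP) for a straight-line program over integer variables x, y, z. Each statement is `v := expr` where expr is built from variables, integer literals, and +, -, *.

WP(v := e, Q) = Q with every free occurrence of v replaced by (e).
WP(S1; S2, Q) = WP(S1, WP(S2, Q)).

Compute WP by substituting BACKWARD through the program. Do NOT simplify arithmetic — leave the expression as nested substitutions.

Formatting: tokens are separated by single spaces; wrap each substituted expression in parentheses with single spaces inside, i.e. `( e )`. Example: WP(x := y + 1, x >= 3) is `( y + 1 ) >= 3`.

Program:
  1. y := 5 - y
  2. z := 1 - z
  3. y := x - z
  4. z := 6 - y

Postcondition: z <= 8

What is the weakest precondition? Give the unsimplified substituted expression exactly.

post: z <= 8
stmt 4: z := 6 - y  -- replace 1 occurrence(s) of z with (6 - y)
  => ( 6 - y ) <= 8
stmt 3: y := x - z  -- replace 1 occurrence(s) of y with (x - z)
  => ( 6 - ( x - z ) ) <= 8
stmt 2: z := 1 - z  -- replace 1 occurrence(s) of z with (1 - z)
  => ( 6 - ( x - ( 1 - z ) ) ) <= 8
stmt 1: y := 5 - y  -- replace 0 occurrence(s) of y with (5 - y)
  => ( 6 - ( x - ( 1 - z ) ) ) <= 8

Answer: ( 6 - ( x - ( 1 - z ) ) ) <= 8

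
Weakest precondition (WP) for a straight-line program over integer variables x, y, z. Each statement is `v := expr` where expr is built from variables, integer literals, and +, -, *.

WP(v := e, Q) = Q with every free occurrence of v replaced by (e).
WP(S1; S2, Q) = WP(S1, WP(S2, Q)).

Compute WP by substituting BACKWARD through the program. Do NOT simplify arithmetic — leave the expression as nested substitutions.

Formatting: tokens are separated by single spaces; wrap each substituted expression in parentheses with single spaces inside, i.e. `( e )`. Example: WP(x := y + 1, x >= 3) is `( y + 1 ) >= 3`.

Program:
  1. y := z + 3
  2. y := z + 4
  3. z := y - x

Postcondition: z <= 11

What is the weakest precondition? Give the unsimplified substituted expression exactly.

post: z <= 11
stmt 3: z := y - x  -- replace 1 occurrence(s) of z with (y - x)
  => ( y - x ) <= 11
stmt 2: y := z + 4  -- replace 1 occurrence(s) of y with (z + 4)
  => ( ( z + 4 ) - x ) <= 11
stmt 1: y := z + 3  -- replace 0 occurrence(s) of y with (z + 3)
  => ( ( z + 4 ) - x ) <= 11

Answer: ( ( z + 4 ) - x ) <= 11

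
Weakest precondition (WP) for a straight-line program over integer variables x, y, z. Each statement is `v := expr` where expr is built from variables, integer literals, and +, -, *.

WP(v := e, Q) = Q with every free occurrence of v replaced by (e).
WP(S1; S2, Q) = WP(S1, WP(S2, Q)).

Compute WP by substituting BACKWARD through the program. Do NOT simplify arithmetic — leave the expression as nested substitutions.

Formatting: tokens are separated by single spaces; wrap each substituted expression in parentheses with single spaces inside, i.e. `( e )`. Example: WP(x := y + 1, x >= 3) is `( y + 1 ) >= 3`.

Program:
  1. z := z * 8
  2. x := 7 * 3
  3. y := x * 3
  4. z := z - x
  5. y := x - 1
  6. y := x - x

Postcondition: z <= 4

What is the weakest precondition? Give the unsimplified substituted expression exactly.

Answer: ( ( z * 8 ) - ( 7 * 3 ) ) <= 4

Derivation:
post: z <= 4
stmt 6: y := x - x  -- replace 0 occurrence(s) of y with (x - x)
  => z <= 4
stmt 5: y := x - 1  -- replace 0 occurrence(s) of y with (x - 1)
  => z <= 4
stmt 4: z := z - x  -- replace 1 occurrence(s) of z with (z - x)
  => ( z - x ) <= 4
stmt 3: y := x * 3  -- replace 0 occurrence(s) of y with (x * 3)
  => ( z - x ) <= 4
stmt 2: x := 7 * 3  -- replace 1 occurrence(s) of x with (7 * 3)
  => ( z - ( 7 * 3 ) ) <= 4
stmt 1: z := z * 8  -- replace 1 occurrence(s) of z with (z * 8)
  => ( ( z * 8 ) - ( 7 * 3 ) ) <= 4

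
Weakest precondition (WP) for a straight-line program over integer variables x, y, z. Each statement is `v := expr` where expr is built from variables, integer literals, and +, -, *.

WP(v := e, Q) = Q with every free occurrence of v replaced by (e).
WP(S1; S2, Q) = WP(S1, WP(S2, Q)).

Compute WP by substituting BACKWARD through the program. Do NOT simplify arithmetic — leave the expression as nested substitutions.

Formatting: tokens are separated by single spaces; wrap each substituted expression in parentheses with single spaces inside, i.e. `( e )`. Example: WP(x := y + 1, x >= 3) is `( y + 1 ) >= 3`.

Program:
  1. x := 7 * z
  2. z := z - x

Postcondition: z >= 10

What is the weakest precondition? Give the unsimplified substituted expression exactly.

Answer: ( z - ( 7 * z ) ) >= 10

Derivation:
post: z >= 10
stmt 2: z := z - x  -- replace 1 occurrence(s) of z with (z - x)
  => ( z - x ) >= 10
stmt 1: x := 7 * z  -- replace 1 occurrence(s) of x with (7 * z)
  => ( z - ( 7 * z ) ) >= 10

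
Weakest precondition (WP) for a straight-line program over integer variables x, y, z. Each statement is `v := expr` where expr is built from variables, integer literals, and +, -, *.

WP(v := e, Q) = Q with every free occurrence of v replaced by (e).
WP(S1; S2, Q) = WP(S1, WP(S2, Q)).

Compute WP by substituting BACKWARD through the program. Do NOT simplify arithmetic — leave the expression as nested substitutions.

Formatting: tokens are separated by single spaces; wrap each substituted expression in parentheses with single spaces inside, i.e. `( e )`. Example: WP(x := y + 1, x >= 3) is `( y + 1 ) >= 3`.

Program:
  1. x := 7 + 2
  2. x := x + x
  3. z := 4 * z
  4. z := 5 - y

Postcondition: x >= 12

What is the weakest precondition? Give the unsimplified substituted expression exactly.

post: x >= 12
stmt 4: z := 5 - y  -- replace 0 occurrence(s) of z with (5 - y)
  => x >= 12
stmt 3: z := 4 * z  -- replace 0 occurrence(s) of z with (4 * z)
  => x >= 12
stmt 2: x := x + x  -- replace 1 occurrence(s) of x with (x + x)
  => ( x + x ) >= 12
stmt 1: x := 7 + 2  -- replace 2 occurrence(s) of x with (7 + 2)
  => ( ( 7 + 2 ) + ( 7 + 2 ) ) >= 12

Answer: ( ( 7 + 2 ) + ( 7 + 2 ) ) >= 12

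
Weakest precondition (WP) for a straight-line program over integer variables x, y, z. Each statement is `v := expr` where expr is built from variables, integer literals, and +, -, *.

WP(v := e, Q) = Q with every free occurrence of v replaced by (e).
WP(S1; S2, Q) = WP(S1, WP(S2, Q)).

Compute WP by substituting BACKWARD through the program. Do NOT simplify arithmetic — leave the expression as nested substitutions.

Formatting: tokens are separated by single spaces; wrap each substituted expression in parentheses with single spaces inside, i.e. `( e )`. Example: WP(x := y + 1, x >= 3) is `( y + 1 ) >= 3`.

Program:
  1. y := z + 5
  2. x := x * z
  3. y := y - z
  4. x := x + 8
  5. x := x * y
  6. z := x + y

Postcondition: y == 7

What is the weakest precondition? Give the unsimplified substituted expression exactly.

Answer: ( ( z + 5 ) - z ) == 7

Derivation:
post: y == 7
stmt 6: z := x + y  -- replace 0 occurrence(s) of z with (x + y)
  => y == 7
stmt 5: x := x * y  -- replace 0 occurrence(s) of x with (x * y)
  => y == 7
stmt 4: x := x + 8  -- replace 0 occurrence(s) of x with (x + 8)
  => y == 7
stmt 3: y := y - z  -- replace 1 occurrence(s) of y with (y - z)
  => ( y - z ) == 7
stmt 2: x := x * z  -- replace 0 occurrence(s) of x with (x * z)
  => ( y - z ) == 7
stmt 1: y := z + 5  -- replace 1 occurrence(s) of y with (z + 5)
  => ( ( z + 5 ) - z ) == 7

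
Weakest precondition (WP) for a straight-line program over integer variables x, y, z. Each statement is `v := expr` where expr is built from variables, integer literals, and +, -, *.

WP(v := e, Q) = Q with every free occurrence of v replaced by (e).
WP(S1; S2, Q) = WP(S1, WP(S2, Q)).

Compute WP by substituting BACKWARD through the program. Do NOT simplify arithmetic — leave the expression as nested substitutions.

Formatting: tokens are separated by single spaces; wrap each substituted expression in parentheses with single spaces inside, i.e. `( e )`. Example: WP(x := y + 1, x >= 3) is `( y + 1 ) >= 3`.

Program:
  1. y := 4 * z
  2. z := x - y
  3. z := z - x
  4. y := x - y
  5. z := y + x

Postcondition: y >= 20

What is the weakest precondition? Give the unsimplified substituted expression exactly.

post: y >= 20
stmt 5: z := y + x  -- replace 0 occurrence(s) of z with (y + x)
  => y >= 20
stmt 4: y := x - y  -- replace 1 occurrence(s) of y with (x - y)
  => ( x - y ) >= 20
stmt 3: z := z - x  -- replace 0 occurrence(s) of z with (z - x)
  => ( x - y ) >= 20
stmt 2: z := x - y  -- replace 0 occurrence(s) of z with (x - y)
  => ( x - y ) >= 20
stmt 1: y := 4 * z  -- replace 1 occurrence(s) of y with (4 * z)
  => ( x - ( 4 * z ) ) >= 20

Answer: ( x - ( 4 * z ) ) >= 20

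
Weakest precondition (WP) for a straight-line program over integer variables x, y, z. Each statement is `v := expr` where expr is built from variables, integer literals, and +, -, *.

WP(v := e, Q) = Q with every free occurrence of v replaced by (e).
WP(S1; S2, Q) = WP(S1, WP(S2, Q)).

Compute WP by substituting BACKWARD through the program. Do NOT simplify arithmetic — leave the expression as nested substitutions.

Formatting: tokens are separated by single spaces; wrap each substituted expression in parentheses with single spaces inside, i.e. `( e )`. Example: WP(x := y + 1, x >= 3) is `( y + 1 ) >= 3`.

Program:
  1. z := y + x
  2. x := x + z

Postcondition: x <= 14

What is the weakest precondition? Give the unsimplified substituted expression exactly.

Answer: ( x + ( y + x ) ) <= 14

Derivation:
post: x <= 14
stmt 2: x := x + z  -- replace 1 occurrence(s) of x with (x + z)
  => ( x + z ) <= 14
stmt 1: z := y + x  -- replace 1 occurrence(s) of z with (y + x)
  => ( x + ( y + x ) ) <= 14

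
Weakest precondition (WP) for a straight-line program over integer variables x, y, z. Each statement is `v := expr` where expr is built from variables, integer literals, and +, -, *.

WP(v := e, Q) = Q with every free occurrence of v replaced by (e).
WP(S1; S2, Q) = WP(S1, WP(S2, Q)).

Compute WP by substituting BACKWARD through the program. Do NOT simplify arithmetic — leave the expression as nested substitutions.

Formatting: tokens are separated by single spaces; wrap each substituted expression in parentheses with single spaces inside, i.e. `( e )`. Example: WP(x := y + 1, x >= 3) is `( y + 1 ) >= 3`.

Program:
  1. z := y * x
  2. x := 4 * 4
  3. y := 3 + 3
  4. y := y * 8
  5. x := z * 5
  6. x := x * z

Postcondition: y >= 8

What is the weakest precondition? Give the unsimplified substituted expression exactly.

Answer: ( ( 3 + 3 ) * 8 ) >= 8

Derivation:
post: y >= 8
stmt 6: x := x * z  -- replace 0 occurrence(s) of x with (x * z)
  => y >= 8
stmt 5: x := z * 5  -- replace 0 occurrence(s) of x with (z * 5)
  => y >= 8
stmt 4: y := y * 8  -- replace 1 occurrence(s) of y with (y * 8)
  => ( y * 8 ) >= 8
stmt 3: y := 3 + 3  -- replace 1 occurrence(s) of y with (3 + 3)
  => ( ( 3 + 3 ) * 8 ) >= 8
stmt 2: x := 4 * 4  -- replace 0 occurrence(s) of x with (4 * 4)
  => ( ( 3 + 3 ) * 8 ) >= 8
stmt 1: z := y * x  -- replace 0 occurrence(s) of z with (y * x)
  => ( ( 3 + 3 ) * 8 ) >= 8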